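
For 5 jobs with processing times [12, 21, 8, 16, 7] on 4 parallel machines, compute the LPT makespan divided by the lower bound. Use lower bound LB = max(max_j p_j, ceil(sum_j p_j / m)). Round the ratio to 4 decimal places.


LPT order: [21, 16, 12, 8, 7]
Machine loads after assignment: [21, 16, 12, 15]
LPT makespan = 21
Lower bound = max(max_job, ceil(total/4)) = max(21, 16) = 21
Ratio = 21 / 21 = 1.0

1.0


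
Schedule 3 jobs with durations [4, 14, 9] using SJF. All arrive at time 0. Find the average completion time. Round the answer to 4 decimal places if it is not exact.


SJF order (ascending): [4, 9, 14]
Completion times:
  Job 1: burst=4, C=4
  Job 2: burst=9, C=13
  Job 3: burst=14, C=27
Average completion = 44/3 = 14.6667

14.6667


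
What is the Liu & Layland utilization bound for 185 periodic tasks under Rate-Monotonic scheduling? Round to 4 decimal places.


Compute 2^(1/185) = 1.0037537693
Subtract 1: 1.0037537693 - 1 = 0.0037537693
Multiply by n: 185 * 0.0037537693 = 0.6944473205
Round to 4 dp: 0.6944

0.6944


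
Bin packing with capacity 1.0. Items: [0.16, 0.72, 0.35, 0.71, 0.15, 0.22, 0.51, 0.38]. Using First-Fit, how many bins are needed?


Place items sequentially using First-Fit:
  Item 0.16 -> new Bin 1
  Item 0.72 -> Bin 1 (now 0.88)
  Item 0.35 -> new Bin 2
  Item 0.71 -> new Bin 3
  Item 0.15 -> Bin 2 (now 0.5)
  Item 0.22 -> Bin 2 (now 0.72)
  Item 0.51 -> new Bin 4
  Item 0.38 -> Bin 4 (now 0.89)
Total bins used = 4

4


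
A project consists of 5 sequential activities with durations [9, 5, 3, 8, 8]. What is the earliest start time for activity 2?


Activity 2 starts after activities 1 through 1 complete.
Predecessor durations: [9]
ES = 9 = 9

9


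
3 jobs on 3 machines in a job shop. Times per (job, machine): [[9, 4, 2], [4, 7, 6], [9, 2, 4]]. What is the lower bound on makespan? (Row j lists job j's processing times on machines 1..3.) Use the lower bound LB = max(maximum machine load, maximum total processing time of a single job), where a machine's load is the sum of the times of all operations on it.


Machine loads:
  Machine 1: 9 + 4 + 9 = 22
  Machine 2: 4 + 7 + 2 = 13
  Machine 3: 2 + 6 + 4 = 12
Max machine load = 22
Job totals:
  Job 1: 15
  Job 2: 17
  Job 3: 15
Max job total = 17
Lower bound = max(22, 17) = 22

22


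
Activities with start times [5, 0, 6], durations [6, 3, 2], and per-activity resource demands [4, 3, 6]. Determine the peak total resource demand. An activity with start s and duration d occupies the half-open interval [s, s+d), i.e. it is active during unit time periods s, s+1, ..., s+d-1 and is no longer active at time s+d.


Each activity i is active on [start_i, start_i + duration_i).
Compute total resource usage per time slot:
  t=0: active resources = [3], total = 3
  t=1: active resources = [3], total = 3
  t=2: active resources = [3], total = 3
  t=3: active resources = [], total = 0
  t=4: active resources = [], total = 0
  t=5: active resources = [4], total = 4
  t=6: active resources = [4, 6], total = 10
  t=7: active resources = [4, 6], total = 10
  t=8: active resources = [4], total = 4
  t=9: active resources = [4], total = 4
  t=10: active resources = [4], total = 4
Peak resource demand = 10

10


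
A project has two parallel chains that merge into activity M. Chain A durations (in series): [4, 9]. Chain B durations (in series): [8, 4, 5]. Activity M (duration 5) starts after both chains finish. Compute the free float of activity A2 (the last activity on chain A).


ES(A2) = sum of predecessors on chain A = 4
EF(A2) = ES + duration = 4 + 9 = 13
Successor of A2 is M. ES(M) = max(sum(A), sum(B)) = max(13, 17) = 17
Free float = ES(successor) - EF(current) = 17 - 13 = 4

4


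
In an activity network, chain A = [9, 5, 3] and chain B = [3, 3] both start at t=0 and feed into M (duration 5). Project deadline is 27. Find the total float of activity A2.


Forward pass: ES(A2) = sum of predecessors on chain A = 9
EF = ES + duration = 9 + 5 = 14
Backward pass: LF(M) = deadline = 27; LS(M) = 27 - 5 = 22
LF(A2) = LS(M) - sum(successors on chain A) = 22 - 3 = 19
LS = LF - duration = 19 - 5 = 14
Total float = LS - ES = 14 - 9 = 5

5


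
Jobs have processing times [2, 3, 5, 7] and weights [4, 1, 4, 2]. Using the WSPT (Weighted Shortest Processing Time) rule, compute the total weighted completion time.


Compute p/w ratios and sort ascending (WSPT): [(2, 4), (5, 4), (3, 1), (7, 2)]
Compute weighted completion times:
  Job (p=2,w=4): C=2, w*C=4*2=8
  Job (p=5,w=4): C=7, w*C=4*7=28
  Job (p=3,w=1): C=10, w*C=1*10=10
  Job (p=7,w=2): C=17, w*C=2*17=34
Total weighted completion time = 80

80


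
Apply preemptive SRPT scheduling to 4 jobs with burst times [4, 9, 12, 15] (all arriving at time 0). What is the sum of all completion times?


Since all jobs arrive at t=0, SRPT equals SPT ordering.
SPT order: [4, 9, 12, 15]
Completion times:
  Job 1: p=4, C=4
  Job 2: p=9, C=13
  Job 3: p=12, C=25
  Job 4: p=15, C=40
Total completion time = 4 + 13 + 25 + 40 = 82

82


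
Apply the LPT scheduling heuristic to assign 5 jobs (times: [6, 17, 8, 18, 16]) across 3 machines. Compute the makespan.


Sort jobs in decreasing order (LPT): [18, 17, 16, 8, 6]
Assign each job to the least loaded machine:
  Machine 1: jobs [18], load = 18
  Machine 2: jobs [17, 6], load = 23
  Machine 3: jobs [16, 8], load = 24
Makespan = max load = 24

24


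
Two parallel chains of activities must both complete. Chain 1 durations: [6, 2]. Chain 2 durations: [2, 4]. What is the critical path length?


Path A total = 6 + 2 = 8
Path B total = 2 + 4 = 6
Critical path = longest path = max(8, 6) = 8

8


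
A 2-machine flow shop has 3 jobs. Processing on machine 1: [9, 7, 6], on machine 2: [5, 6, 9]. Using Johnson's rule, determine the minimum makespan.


Apply Johnson's rule:
  Group 1 (a <= b): [(3, 6, 9)]
  Group 2 (a > b): [(2, 7, 6), (1, 9, 5)]
Optimal job order: [3, 2, 1]
Schedule:
  Job 3: M1 done at 6, M2 done at 15
  Job 2: M1 done at 13, M2 done at 21
  Job 1: M1 done at 22, M2 done at 27
Makespan = 27

27


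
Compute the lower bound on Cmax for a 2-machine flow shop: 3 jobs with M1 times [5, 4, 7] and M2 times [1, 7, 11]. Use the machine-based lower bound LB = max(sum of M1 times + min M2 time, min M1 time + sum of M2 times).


LB1 = sum(M1 times) + min(M2 times) = 16 + 1 = 17
LB2 = min(M1 times) + sum(M2 times) = 4 + 19 = 23
Lower bound = max(LB1, LB2) = max(17, 23) = 23

23


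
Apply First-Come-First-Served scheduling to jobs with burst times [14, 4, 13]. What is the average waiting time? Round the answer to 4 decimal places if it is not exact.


FCFS order (as given): [14, 4, 13]
Waiting times:
  Job 1: wait = 0
  Job 2: wait = 14
  Job 3: wait = 18
Sum of waiting times = 32
Average waiting time = 32/3 = 10.6667

10.6667


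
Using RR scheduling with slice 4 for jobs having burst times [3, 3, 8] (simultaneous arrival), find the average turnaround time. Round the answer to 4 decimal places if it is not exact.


Time quantum = 4
Execution trace:
  J1 runs 3 units, time = 3
  J2 runs 3 units, time = 6
  J3 runs 4 units, time = 10
  J3 runs 4 units, time = 14
Finish times: [3, 6, 14]
Average turnaround = 23/3 = 7.6667

7.6667


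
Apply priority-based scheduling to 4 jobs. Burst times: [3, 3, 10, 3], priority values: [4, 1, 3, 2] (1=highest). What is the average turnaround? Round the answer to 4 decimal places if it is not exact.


Sort by priority (ascending = highest first):
Order: [(1, 3), (2, 3), (3, 10), (4, 3)]
Completion times:
  Priority 1, burst=3, C=3
  Priority 2, burst=3, C=6
  Priority 3, burst=10, C=16
  Priority 4, burst=3, C=19
Average turnaround = 44/4 = 11.0

11.0


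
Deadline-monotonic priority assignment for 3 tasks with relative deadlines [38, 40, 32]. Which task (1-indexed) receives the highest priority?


Sort tasks by relative deadline (ascending):
  Task 3: deadline = 32
  Task 1: deadline = 38
  Task 2: deadline = 40
Priority order (highest first): [3, 1, 2]
Highest priority task = 3

3


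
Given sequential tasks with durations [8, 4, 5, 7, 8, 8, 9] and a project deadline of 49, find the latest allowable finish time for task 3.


LF(activity 3) = deadline - sum of successor durations
Successors: activities 4 through 7 with durations [7, 8, 8, 9]
Sum of successor durations = 32
LF = 49 - 32 = 17

17


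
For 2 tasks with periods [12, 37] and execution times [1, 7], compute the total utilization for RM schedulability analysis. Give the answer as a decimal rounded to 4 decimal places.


Compute individual utilizations (exact fractions):
  Task 1: C/T = 1/12 (approx. 0.0833)
  Task 2: C/T = 7/37 (approx. 0.1892)
Total utilization U = 1/12 + 7/37 = 121/444
Rounded to 4 decimal places: U = 0.2725
RM (Liu & Layland) bound for 2 tasks = 0.828427; compare with U = 121/444 (approx. 0.272523)
U <= bound, so schedulable by RM sufficient condition.

0.2725


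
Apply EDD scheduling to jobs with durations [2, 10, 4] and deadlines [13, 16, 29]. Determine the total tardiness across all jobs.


Sort by due date (EDD order): [(2, 13), (10, 16), (4, 29)]
Compute completion times and tardiness:
  Job 1: p=2, d=13, C=2, tardiness=max(0,2-13)=0
  Job 2: p=10, d=16, C=12, tardiness=max(0,12-16)=0
  Job 3: p=4, d=29, C=16, tardiness=max(0,16-29)=0
Total tardiness = 0

0


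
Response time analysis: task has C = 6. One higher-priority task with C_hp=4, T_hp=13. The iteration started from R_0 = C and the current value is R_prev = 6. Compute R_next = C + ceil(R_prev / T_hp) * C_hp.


R_next = C + ceil(R_prev / T_hp) * C_hp
ceil(6 / 13) = ceil(0.4615) = 1
Interference = 1 * 4 = 4
R_next = 6 + 4 = 10

10


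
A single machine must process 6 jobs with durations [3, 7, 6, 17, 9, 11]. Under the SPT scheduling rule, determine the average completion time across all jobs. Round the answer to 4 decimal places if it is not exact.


Sort jobs by processing time (SPT order): [3, 6, 7, 9, 11, 17]
Compute completion times sequentially:
  Job 1: processing = 3, completes at 3
  Job 2: processing = 6, completes at 9
  Job 3: processing = 7, completes at 16
  Job 4: processing = 9, completes at 25
  Job 5: processing = 11, completes at 36
  Job 6: processing = 17, completes at 53
Sum of completion times = 142
Average completion time = 142/6 = 23.6667

23.6667


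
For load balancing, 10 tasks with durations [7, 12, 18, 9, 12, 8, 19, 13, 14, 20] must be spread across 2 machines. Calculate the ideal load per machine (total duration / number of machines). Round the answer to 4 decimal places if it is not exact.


Total processing time = 7 + 12 + 18 + 9 + 12 + 8 + 19 + 13 + 14 + 20 = 132
Number of machines = 2
Ideal balanced load = 132 / 2 = 66.0

66.0


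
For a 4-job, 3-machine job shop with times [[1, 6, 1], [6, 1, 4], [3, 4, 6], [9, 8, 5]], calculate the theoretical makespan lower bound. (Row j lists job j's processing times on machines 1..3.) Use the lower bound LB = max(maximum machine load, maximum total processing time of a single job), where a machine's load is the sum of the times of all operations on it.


Machine loads:
  Machine 1: 1 + 6 + 3 + 9 = 19
  Machine 2: 6 + 1 + 4 + 8 = 19
  Machine 3: 1 + 4 + 6 + 5 = 16
Max machine load = 19
Job totals:
  Job 1: 8
  Job 2: 11
  Job 3: 13
  Job 4: 22
Max job total = 22
Lower bound = max(19, 22) = 22

22


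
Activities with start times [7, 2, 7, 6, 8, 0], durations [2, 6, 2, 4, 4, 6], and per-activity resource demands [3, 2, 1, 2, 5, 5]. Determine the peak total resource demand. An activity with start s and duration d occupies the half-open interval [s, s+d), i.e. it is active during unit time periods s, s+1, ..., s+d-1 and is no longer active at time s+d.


Each activity i is active on [start_i, start_i + duration_i).
Compute total resource usage per time slot:
  t=0: active resources = [5], total = 5
  t=1: active resources = [5], total = 5
  t=2: active resources = [2, 5], total = 7
  t=3: active resources = [2, 5], total = 7
  t=4: active resources = [2, 5], total = 7
  t=5: active resources = [2, 5], total = 7
  t=6: active resources = [2, 2], total = 4
  t=7: active resources = [3, 2, 1, 2], total = 8
  t=8: active resources = [3, 1, 2, 5], total = 11
  t=9: active resources = [2, 5], total = 7
  t=10: active resources = [5], total = 5
  t=11: active resources = [5], total = 5
Peak resource demand = 11

11


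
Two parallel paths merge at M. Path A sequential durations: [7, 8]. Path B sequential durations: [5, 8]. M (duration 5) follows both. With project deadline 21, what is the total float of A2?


Forward pass: ES(A2) = sum of predecessors on chain A = 7
EF = ES + duration = 7 + 8 = 15
Backward pass: LF(M) = deadline = 21; LS(M) = 21 - 5 = 16
LF(A2) = LS(M) - sum(successors on chain A) = 16 - 0 = 16
LS = LF - duration = 16 - 8 = 8
Total float = LS - ES = 8 - 7 = 1

1


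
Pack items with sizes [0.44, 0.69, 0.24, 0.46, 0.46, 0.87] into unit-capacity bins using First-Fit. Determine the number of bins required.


Place items sequentially using First-Fit:
  Item 0.44 -> new Bin 1
  Item 0.69 -> new Bin 2
  Item 0.24 -> Bin 1 (now 0.68)
  Item 0.46 -> new Bin 3
  Item 0.46 -> Bin 3 (now 0.92)
  Item 0.87 -> new Bin 4
Total bins used = 4

4


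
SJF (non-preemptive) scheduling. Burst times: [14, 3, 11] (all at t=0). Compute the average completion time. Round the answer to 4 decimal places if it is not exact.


SJF order (ascending): [3, 11, 14]
Completion times:
  Job 1: burst=3, C=3
  Job 2: burst=11, C=14
  Job 3: burst=14, C=28
Average completion = 45/3 = 15.0

15.0


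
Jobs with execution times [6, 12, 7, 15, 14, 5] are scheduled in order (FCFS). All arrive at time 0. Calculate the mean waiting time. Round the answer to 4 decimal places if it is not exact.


FCFS order (as given): [6, 12, 7, 15, 14, 5]
Waiting times:
  Job 1: wait = 0
  Job 2: wait = 6
  Job 3: wait = 18
  Job 4: wait = 25
  Job 5: wait = 40
  Job 6: wait = 54
Sum of waiting times = 143
Average waiting time = 143/6 = 23.8333

23.8333


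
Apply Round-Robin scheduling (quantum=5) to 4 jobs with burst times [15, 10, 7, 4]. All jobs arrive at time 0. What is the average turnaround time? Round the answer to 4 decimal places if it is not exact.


Time quantum = 5
Execution trace:
  J1 runs 5 units, time = 5
  J2 runs 5 units, time = 10
  J3 runs 5 units, time = 15
  J4 runs 4 units, time = 19
  J1 runs 5 units, time = 24
  J2 runs 5 units, time = 29
  J3 runs 2 units, time = 31
  J1 runs 5 units, time = 36
Finish times: [36, 29, 31, 19]
Average turnaround = 115/4 = 28.75

28.75


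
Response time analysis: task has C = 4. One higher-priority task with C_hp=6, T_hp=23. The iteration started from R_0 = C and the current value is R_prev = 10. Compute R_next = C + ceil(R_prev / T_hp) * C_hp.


R_next = C + ceil(R_prev / T_hp) * C_hp
ceil(10 / 23) = ceil(0.4348) = 1
Interference = 1 * 6 = 6
R_next = 4 + 6 = 10
R_next = R_prev, so the iteration has converged (response time = 10).

10


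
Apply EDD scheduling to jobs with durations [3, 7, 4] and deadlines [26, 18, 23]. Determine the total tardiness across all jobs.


Sort by due date (EDD order): [(7, 18), (4, 23), (3, 26)]
Compute completion times and tardiness:
  Job 1: p=7, d=18, C=7, tardiness=max(0,7-18)=0
  Job 2: p=4, d=23, C=11, tardiness=max(0,11-23)=0
  Job 3: p=3, d=26, C=14, tardiness=max(0,14-26)=0
Total tardiness = 0

0


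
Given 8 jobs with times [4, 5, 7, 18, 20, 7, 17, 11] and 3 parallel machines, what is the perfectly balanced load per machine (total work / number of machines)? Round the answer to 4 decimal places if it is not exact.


Total processing time = 4 + 5 + 7 + 18 + 20 + 7 + 17 + 11 = 89
Number of machines = 3
Ideal balanced load = 89 / 3 = 29.6667

29.6667


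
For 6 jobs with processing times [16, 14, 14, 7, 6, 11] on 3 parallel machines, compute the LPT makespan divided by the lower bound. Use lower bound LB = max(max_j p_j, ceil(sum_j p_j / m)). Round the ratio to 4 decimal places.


LPT order: [16, 14, 14, 11, 7, 6]
Machine loads after assignment: [22, 25, 21]
LPT makespan = 25
Lower bound = max(max_job, ceil(total/3)) = max(16, 23) = 23
Ratio = 25 / 23 = 1.087

1.087


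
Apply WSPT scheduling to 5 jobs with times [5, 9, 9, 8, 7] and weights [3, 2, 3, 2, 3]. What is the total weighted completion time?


Compute p/w ratios and sort ascending (WSPT): [(5, 3), (7, 3), (9, 3), (8, 2), (9, 2)]
Compute weighted completion times:
  Job (p=5,w=3): C=5, w*C=3*5=15
  Job (p=7,w=3): C=12, w*C=3*12=36
  Job (p=9,w=3): C=21, w*C=3*21=63
  Job (p=8,w=2): C=29, w*C=2*29=58
  Job (p=9,w=2): C=38, w*C=2*38=76
Total weighted completion time = 248

248


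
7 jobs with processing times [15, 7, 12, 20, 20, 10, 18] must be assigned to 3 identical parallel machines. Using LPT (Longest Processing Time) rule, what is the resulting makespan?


Sort jobs in decreasing order (LPT): [20, 20, 18, 15, 12, 10, 7]
Assign each job to the least loaded machine:
  Machine 1: jobs [20, 12], load = 32
  Machine 2: jobs [20, 10, 7], load = 37
  Machine 3: jobs [18, 15], load = 33
Makespan = max load = 37

37


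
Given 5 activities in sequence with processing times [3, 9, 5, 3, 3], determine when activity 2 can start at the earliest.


Activity 2 starts after activities 1 through 1 complete.
Predecessor durations: [3]
ES = 3 = 3

3


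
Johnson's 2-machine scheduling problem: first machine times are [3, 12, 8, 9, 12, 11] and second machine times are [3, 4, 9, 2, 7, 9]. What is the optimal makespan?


Apply Johnson's rule:
  Group 1 (a <= b): [(1, 3, 3), (3, 8, 9)]
  Group 2 (a > b): [(6, 11, 9), (5, 12, 7), (2, 12, 4), (4, 9, 2)]
Optimal job order: [1, 3, 6, 5, 2, 4]
Schedule:
  Job 1: M1 done at 3, M2 done at 6
  Job 3: M1 done at 11, M2 done at 20
  Job 6: M1 done at 22, M2 done at 31
  Job 5: M1 done at 34, M2 done at 41
  Job 2: M1 done at 46, M2 done at 50
  Job 4: M1 done at 55, M2 done at 57
Makespan = 57

57


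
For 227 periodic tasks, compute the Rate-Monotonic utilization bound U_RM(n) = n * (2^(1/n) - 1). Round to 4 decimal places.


Compute 2^(1/227) = 1.0030581785
Subtract 1: 1.0030581785 - 1 = 0.0030581785
Multiply by n: 227 * 0.0030581785 = 0.6942065195
Round to 4 dp: 0.6942

0.6942


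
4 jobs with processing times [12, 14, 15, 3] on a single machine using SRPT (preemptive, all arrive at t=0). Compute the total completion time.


Since all jobs arrive at t=0, SRPT equals SPT ordering.
SPT order: [3, 12, 14, 15]
Completion times:
  Job 1: p=3, C=3
  Job 2: p=12, C=15
  Job 3: p=14, C=29
  Job 4: p=15, C=44
Total completion time = 3 + 15 + 29 + 44 = 91

91


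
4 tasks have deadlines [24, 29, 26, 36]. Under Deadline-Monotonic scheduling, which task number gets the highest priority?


Sort tasks by relative deadline (ascending):
  Task 1: deadline = 24
  Task 3: deadline = 26
  Task 2: deadline = 29
  Task 4: deadline = 36
Priority order (highest first): [1, 3, 2, 4]
Highest priority task = 1

1


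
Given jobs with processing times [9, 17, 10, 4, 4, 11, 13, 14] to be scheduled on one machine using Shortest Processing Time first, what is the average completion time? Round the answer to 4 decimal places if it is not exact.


Sort jobs by processing time (SPT order): [4, 4, 9, 10, 11, 13, 14, 17]
Compute completion times sequentially:
  Job 1: processing = 4, completes at 4
  Job 2: processing = 4, completes at 8
  Job 3: processing = 9, completes at 17
  Job 4: processing = 10, completes at 27
  Job 5: processing = 11, completes at 38
  Job 6: processing = 13, completes at 51
  Job 7: processing = 14, completes at 65
  Job 8: processing = 17, completes at 82
Sum of completion times = 292
Average completion time = 292/8 = 36.5

36.5


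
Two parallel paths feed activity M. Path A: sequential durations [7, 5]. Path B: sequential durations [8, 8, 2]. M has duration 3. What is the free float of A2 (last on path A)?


ES(A2) = sum of predecessors on chain A = 7
EF(A2) = ES + duration = 7 + 5 = 12
Successor of A2 is M. ES(M) = max(sum(A), sum(B)) = max(12, 18) = 18
Free float = ES(successor) - EF(current) = 18 - 12 = 6

6


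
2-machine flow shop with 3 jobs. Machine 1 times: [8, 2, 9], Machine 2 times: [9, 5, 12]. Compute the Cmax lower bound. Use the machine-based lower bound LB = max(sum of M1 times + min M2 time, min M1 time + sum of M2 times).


LB1 = sum(M1 times) + min(M2 times) = 19 + 5 = 24
LB2 = min(M1 times) + sum(M2 times) = 2 + 26 = 28
Lower bound = max(LB1, LB2) = max(24, 28) = 28

28


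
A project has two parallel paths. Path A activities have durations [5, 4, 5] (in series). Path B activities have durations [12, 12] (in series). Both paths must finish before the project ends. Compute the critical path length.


Path A total = 5 + 4 + 5 = 14
Path B total = 12 + 12 = 24
Critical path = longest path = max(14, 24) = 24

24


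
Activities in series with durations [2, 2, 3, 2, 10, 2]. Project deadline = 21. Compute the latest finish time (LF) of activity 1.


LF(activity 1) = deadline - sum of successor durations
Successors: activities 2 through 6 with durations [2, 3, 2, 10, 2]
Sum of successor durations = 19
LF = 21 - 19 = 2

2


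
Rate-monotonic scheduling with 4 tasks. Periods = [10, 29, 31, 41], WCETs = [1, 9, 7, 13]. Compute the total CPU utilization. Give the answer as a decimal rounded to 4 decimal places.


Compute individual utilizations (exact fractions):
  Task 1: C/T = 1/10 (approx. 0.1)
  Task 2: C/T = 9/29 (approx. 0.3103)
  Task 3: C/T = 7/31 (approx. 0.2258)
  Task 4: C/T = 13/41 (approx. 0.3171)
Total utilization U = 1/10 + 9/29 + 7/31 + 13/41 = 351349/368590
Rounded to 4 decimal places: U = 0.9532
RM (Liu & Layland) bound for 4 tasks = 0.756828; compare with U = 351349/368590 (approx. 0.953224)
bound < U <= 1, so the RM sufficient condition is not met (inconclusive; an exact test such as response-time analysis is needed).

0.9532


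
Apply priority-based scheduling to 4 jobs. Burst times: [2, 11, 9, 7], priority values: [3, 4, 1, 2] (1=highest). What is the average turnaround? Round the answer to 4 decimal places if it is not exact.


Sort by priority (ascending = highest first):
Order: [(1, 9), (2, 7), (3, 2), (4, 11)]
Completion times:
  Priority 1, burst=9, C=9
  Priority 2, burst=7, C=16
  Priority 3, burst=2, C=18
  Priority 4, burst=11, C=29
Average turnaround = 72/4 = 18.0

18.0


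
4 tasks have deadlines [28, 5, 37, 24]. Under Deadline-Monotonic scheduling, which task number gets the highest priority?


Sort tasks by relative deadline (ascending):
  Task 2: deadline = 5
  Task 4: deadline = 24
  Task 1: deadline = 28
  Task 3: deadline = 37
Priority order (highest first): [2, 4, 1, 3]
Highest priority task = 2

2


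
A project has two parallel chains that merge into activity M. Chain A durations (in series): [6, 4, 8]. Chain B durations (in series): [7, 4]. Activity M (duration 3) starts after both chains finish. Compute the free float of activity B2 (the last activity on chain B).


ES(B2) = sum of predecessors on chain B = 7
EF(B2) = ES + duration = 7 + 4 = 11
Successor of B2 is M. ES(M) = max(sum(A), sum(B)) = max(18, 11) = 18
Free float = ES(successor) - EF(current) = 18 - 11 = 7

7


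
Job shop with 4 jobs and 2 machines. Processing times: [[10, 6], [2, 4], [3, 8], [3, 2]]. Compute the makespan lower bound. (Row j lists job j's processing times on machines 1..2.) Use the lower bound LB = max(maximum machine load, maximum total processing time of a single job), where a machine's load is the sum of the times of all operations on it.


Machine loads:
  Machine 1: 10 + 2 + 3 + 3 = 18
  Machine 2: 6 + 4 + 8 + 2 = 20
Max machine load = 20
Job totals:
  Job 1: 16
  Job 2: 6
  Job 3: 11
  Job 4: 5
Max job total = 16
Lower bound = max(20, 16) = 20

20


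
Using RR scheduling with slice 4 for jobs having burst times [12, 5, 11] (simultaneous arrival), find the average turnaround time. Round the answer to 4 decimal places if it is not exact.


Time quantum = 4
Execution trace:
  J1 runs 4 units, time = 4
  J2 runs 4 units, time = 8
  J3 runs 4 units, time = 12
  J1 runs 4 units, time = 16
  J2 runs 1 units, time = 17
  J3 runs 4 units, time = 21
  J1 runs 4 units, time = 25
  J3 runs 3 units, time = 28
Finish times: [25, 17, 28]
Average turnaround = 70/3 = 23.3333

23.3333


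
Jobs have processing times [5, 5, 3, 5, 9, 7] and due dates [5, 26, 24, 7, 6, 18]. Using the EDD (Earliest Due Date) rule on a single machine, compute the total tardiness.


Sort by due date (EDD order): [(5, 5), (9, 6), (5, 7), (7, 18), (3, 24), (5, 26)]
Compute completion times and tardiness:
  Job 1: p=5, d=5, C=5, tardiness=max(0,5-5)=0
  Job 2: p=9, d=6, C=14, tardiness=max(0,14-6)=8
  Job 3: p=5, d=7, C=19, tardiness=max(0,19-7)=12
  Job 4: p=7, d=18, C=26, tardiness=max(0,26-18)=8
  Job 5: p=3, d=24, C=29, tardiness=max(0,29-24)=5
  Job 6: p=5, d=26, C=34, tardiness=max(0,34-26)=8
Total tardiness = 41

41


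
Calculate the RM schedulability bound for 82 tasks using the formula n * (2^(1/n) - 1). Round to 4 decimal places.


Compute 2^(1/82) = 1.0084888420
Subtract 1: 1.0084888420 - 1 = 0.0084888420
Multiply by n: 82 * 0.0084888420 = 0.6960850440
Round to 4 dp: 0.6961

0.6961


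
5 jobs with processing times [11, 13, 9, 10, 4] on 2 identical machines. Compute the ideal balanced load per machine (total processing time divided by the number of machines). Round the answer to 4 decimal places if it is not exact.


Total processing time = 11 + 13 + 9 + 10 + 4 = 47
Number of machines = 2
Ideal balanced load = 47 / 2 = 23.5

23.5


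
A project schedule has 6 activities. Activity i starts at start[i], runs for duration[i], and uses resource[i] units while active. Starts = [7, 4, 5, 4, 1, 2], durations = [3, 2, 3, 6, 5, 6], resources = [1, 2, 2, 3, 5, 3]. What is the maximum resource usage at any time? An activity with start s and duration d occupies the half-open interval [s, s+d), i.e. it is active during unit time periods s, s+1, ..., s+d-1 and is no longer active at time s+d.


Each activity i is active on [start_i, start_i + duration_i).
Compute total resource usage per time slot:
  t=0: active resources = [], total = 0
  t=1: active resources = [5], total = 5
  t=2: active resources = [5, 3], total = 8
  t=3: active resources = [5, 3], total = 8
  t=4: active resources = [2, 3, 5, 3], total = 13
  t=5: active resources = [2, 2, 3, 5, 3], total = 15
  t=6: active resources = [2, 3, 3], total = 8
  t=7: active resources = [1, 2, 3, 3], total = 9
  t=8: active resources = [1, 3], total = 4
  t=9: active resources = [1, 3], total = 4
Peak resource demand = 15

15


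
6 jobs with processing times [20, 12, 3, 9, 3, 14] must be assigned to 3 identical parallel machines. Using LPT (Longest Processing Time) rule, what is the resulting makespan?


Sort jobs in decreasing order (LPT): [20, 14, 12, 9, 3, 3]
Assign each job to the least loaded machine:
  Machine 1: jobs [20], load = 20
  Machine 2: jobs [14, 3, 3], load = 20
  Machine 3: jobs [12, 9], load = 21
Makespan = max load = 21

21


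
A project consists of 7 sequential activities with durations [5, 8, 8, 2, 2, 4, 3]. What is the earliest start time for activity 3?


Activity 3 starts after activities 1 through 2 complete.
Predecessor durations: [5, 8]
ES = 5 + 8 = 13

13


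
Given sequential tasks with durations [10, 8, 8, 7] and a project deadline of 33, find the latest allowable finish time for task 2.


LF(activity 2) = deadline - sum of successor durations
Successors: activities 3 through 4 with durations [8, 7]
Sum of successor durations = 15
LF = 33 - 15 = 18

18


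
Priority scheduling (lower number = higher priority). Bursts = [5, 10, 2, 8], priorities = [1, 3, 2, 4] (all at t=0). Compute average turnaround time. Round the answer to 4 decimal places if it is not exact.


Sort by priority (ascending = highest first):
Order: [(1, 5), (2, 2), (3, 10), (4, 8)]
Completion times:
  Priority 1, burst=5, C=5
  Priority 2, burst=2, C=7
  Priority 3, burst=10, C=17
  Priority 4, burst=8, C=25
Average turnaround = 54/4 = 13.5

13.5


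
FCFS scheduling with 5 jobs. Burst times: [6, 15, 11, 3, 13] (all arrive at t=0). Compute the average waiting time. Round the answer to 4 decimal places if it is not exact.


FCFS order (as given): [6, 15, 11, 3, 13]
Waiting times:
  Job 1: wait = 0
  Job 2: wait = 6
  Job 3: wait = 21
  Job 4: wait = 32
  Job 5: wait = 35
Sum of waiting times = 94
Average waiting time = 94/5 = 18.8

18.8


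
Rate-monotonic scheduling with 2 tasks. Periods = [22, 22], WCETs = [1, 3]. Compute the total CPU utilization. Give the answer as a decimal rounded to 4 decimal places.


Compute individual utilizations (exact fractions):
  Task 1: C/T = 1/22 (approx. 0.0455)
  Task 2: C/T = 3/22 (approx. 0.1364)
Total utilization U = 1/22 + 3/22 = 2/11
Rounded to 4 decimal places: U = 0.1818
RM (Liu & Layland) bound for 2 tasks = 0.828427; compare with U = 2/11 (approx. 0.181818)
U <= bound, so schedulable by RM sufficient condition.

0.1818


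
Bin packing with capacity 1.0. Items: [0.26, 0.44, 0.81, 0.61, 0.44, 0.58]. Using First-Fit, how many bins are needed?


Place items sequentially using First-Fit:
  Item 0.26 -> new Bin 1
  Item 0.44 -> Bin 1 (now 0.7)
  Item 0.81 -> new Bin 2
  Item 0.61 -> new Bin 3
  Item 0.44 -> new Bin 4
  Item 0.58 -> new Bin 5
Total bins used = 5

5


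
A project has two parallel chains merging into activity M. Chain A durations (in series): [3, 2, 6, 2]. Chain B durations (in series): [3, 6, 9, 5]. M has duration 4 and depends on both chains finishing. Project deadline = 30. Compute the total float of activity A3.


Forward pass: ES(A3) = sum of predecessors on chain A = 5
EF = ES + duration = 5 + 6 = 11
Backward pass: LF(M) = deadline = 30; LS(M) = 30 - 4 = 26
LF(A3) = LS(M) - sum(successors on chain A) = 26 - 2 = 24
LS = LF - duration = 24 - 6 = 18
Total float = LS - ES = 18 - 5 = 13

13


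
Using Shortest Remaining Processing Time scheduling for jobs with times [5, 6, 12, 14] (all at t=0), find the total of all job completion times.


Since all jobs arrive at t=0, SRPT equals SPT ordering.
SPT order: [5, 6, 12, 14]
Completion times:
  Job 1: p=5, C=5
  Job 2: p=6, C=11
  Job 3: p=12, C=23
  Job 4: p=14, C=37
Total completion time = 5 + 11 + 23 + 37 = 76

76


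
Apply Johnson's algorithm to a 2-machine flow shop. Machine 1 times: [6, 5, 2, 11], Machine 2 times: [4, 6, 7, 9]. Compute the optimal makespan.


Apply Johnson's rule:
  Group 1 (a <= b): [(3, 2, 7), (2, 5, 6)]
  Group 2 (a > b): [(4, 11, 9), (1, 6, 4)]
Optimal job order: [3, 2, 4, 1]
Schedule:
  Job 3: M1 done at 2, M2 done at 9
  Job 2: M1 done at 7, M2 done at 15
  Job 4: M1 done at 18, M2 done at 27
  Job 1: M1 done at 24, M2 done at 31
Makespan = 31

31


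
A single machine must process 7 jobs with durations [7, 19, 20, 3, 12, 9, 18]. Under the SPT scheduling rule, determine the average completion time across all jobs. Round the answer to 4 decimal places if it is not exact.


Sort jobs by processing time (SPT order): [3, 7, 9, 12, 18, 19, 20]
Compute completion times sequentially:
  Job 1: processing = 3, completes at 3
  Job 2: processing = 7, completes at 10
  Job 3: processing = 9, completes at 19
  Job 4: processing = 12, completes at 31
  Job 5: processing = 18, completes at 49
  Job 6: processing = 19, completes at 68
  Job 7: processing = 20, completes at 88
Sum of completion times = 268
Average completion time = 268/7 = 38.2857

38.2857


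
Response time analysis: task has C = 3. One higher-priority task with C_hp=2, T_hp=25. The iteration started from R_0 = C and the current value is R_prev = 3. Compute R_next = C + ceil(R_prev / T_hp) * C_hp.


R_next = C + ceil(R_prev / T_hp) * C_hp
ceil(3 / 25) = ceil(0.12) = 1
Interference = 1 * 2 = 2
R_next = 3 + 2 = 5

5


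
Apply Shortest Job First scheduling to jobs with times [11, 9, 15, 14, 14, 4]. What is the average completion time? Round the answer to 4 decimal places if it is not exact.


SJF order (ascending): [4, 9, 11, 14, 14, 15]
Completion times:
  Job 1: burst=4, C=4
  Job 2: burst=9, C=13
  Job 3: burst=11, C=24
  Job 4: burst=14, C=38
  Job 5: burst=14, C=52
  Job 6: burst=15, C=67
Average completion = 198/6 = 33.0

33.0


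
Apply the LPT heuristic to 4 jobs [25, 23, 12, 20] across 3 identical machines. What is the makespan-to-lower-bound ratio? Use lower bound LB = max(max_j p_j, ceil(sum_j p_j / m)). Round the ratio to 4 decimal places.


LPT order: [25, 23, 20, 12]
Machine loads after assignment: [25, 23, 32]
LPT makespan = 32
Lower bound = max(max_job, ceil(total/3)) = max(25, 27) = 27
Ratio = 32 / 27 = 1.1852

1.1852


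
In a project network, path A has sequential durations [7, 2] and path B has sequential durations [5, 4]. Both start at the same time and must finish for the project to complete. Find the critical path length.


Path A total = 7 + 2 = 9
Path B total = 5 + 4 = 9
Critical path = longest path = max(9, 9) = 9

9


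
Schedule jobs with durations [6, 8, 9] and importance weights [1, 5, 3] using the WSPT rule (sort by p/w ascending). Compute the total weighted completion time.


Compute p/w ratios and sort ascending (WSPT): [(8, 5), (9, 3), (6, 1)]
Compute weighted completion times:
  Job (p=8,w=5): C=8, w*C=5*8=40
  Job (p=9,w=3): C=17, w*C=3*17=51
  Job (p=6,w=1): C=23, w*C=1*23=23
Total weighted completion time = 114

114


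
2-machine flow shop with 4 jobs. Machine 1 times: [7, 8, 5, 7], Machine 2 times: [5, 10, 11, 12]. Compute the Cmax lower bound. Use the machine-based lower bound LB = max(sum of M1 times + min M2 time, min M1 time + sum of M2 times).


LB1 = sum(M1 times) + min(M2 times) = 27 + 5 = 32
LB2 = min(M1 times) + sum(M2 times) = 5 + 38 = 43
Lower bound = max(LB1, LB2) = max(32, 43) = 43

43


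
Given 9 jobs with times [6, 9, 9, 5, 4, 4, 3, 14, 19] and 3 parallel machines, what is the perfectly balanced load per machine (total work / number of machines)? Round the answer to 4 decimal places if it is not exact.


Total processing time = 6 + 9 + 9 + 5 + 4 + 4 + 3 + 14 + 19 = 73
Number of machines = 3
Ideal balanced load = 73 / 3 = 24.3333

24.3333


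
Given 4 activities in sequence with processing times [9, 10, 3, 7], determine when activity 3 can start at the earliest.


Activity 3 starts after activities 1 through 2 complete.
Predecessor durations: [9, 10]
ES = 9 + 10 = 19

19


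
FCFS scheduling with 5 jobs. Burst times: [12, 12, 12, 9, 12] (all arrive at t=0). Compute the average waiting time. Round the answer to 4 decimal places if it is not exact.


FCFS order (as given): [12, 12, 12, 9, 12]
Waiting times:
  Job 1: wait = 0
  Job 2: wait = 12
  Job 3: wait = 24
  Job 4: wait = 36
  Job 5: wait = 45
Sum of waiting times = 117
Average waiting time = 117/5 = 23.4

23.4


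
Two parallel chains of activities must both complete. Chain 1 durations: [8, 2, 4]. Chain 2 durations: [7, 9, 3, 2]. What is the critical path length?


Path A total = 8 + 2 + 4 = 14
Path B total = 7 + 9 + 3 + 2 = 21
Critical path = longest path = max(14, 21) = 21

21


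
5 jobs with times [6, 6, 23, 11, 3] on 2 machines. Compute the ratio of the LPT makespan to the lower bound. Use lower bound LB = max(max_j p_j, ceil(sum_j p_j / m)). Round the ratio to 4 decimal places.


LPT order: [23, 11, 6, 6, 3]
Machine loads after assignment: [26, 23]
LPT makespan = 26
Lower bound = max(max_job, ceil(total/2)) = max(23, 25) = 25
Ratio = 26 / 25 = 1.04

1.04


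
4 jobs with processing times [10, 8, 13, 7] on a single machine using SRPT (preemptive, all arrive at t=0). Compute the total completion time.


Since all jobs arrive at t=0, SRPT equals SPT ordering.
SPT order: [7, 8, 10, 13]
Completion times:
  Job 1: p=7, C=7
  Job 2: p=8, C=15
  Job 3: p=10, C=25
  Job 4: p=13, C=38
Total completion time = 7 + 15 + 25 + 38 = 85

85


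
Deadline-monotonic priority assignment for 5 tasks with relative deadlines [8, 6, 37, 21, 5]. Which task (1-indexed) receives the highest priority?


Sort tasks by relative deadline (ascending):
  Task 5: deadline = 5
  Task 2: deadline = 6
  Task 1: deadline = 8
  Task 4: deadline = 21
  Task 3: deadline = 37
Priority order (highest first): [5, 2, 1, 4, 3]
Highest priority task = 5

5


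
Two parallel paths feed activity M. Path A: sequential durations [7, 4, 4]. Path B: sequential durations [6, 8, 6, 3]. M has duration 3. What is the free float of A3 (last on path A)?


ES(A3) = sum of predecessors on chain A = 11
EF(A3) = ES + duration = 11 + 4 = 15
Successor of A3 is M. ES(M) = max(sum(A), sum(B)) = max(15, 23) = 23
Free float = ES(successor) - EF(current) = 23 - 15 = 8

8


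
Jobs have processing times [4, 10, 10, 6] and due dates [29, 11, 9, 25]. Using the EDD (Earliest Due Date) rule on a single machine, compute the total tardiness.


Sort by due date (EDD order): [(10, 9), (10, 11), (6, 25), (4, 29)]
Compute completion times and tardiness:
  Job 1: p=10, d=9, C=10, tardiness=max(0,10-9)=1
  Job 2: p=10, d=11, C=20, tardiness=max(0,20-11)=9
  Job 3: p=6, d=25, C=26, tardiness=max(0,26-25)=1
  Job 4: p=4, d=29, C=30, tardiness=max(0,30-29)=1
Total tardiness = 12

12


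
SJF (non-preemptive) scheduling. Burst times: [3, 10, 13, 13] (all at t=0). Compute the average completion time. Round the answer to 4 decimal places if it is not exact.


SJF order (ascending): [3, 10, 13, 13]
Completion times:
  Job 1: burst=3, C=3
  Job 2: burst=10, C=13
  Job 3: burst=13, C=26
  Job 4: burst=13, C=39
Average completion = 81/4 = 20.25

20.25


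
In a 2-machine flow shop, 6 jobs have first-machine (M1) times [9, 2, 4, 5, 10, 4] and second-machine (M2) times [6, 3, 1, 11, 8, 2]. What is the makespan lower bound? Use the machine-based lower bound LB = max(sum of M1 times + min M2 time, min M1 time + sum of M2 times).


LB1 = sum(M1 times) + min(M2 times) = 34 + 1 = 35
LB2 = min(M1 times) + sum(M2 times) = 2 + 31 = 33
Lower bound = max(LB1, LB2) = max(35, 33) = 35

35


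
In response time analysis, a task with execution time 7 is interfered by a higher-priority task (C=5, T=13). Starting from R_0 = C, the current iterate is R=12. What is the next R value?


R_next = C + ceil(R_prev / T_hp) * C_hp
ceil(12 / 13) = ceil(0.9231) = 1
Interference = 1 * 5 = 5
R_next = 7 + 5 = 12
R_next = R_prev, so the iteration has converged (response time = 12).

12


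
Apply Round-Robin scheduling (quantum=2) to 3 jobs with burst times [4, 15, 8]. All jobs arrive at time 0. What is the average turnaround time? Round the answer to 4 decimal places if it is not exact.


Time quantum = 2
Execution trace:
  J1 runs 2 units, time = 2
  J2 runs 2 units, time = 4
  J3 runs 2 units, time = 6
  J1 runs 2 units, time = 8
  J2 runs 2 units, time = 10
  J3 runs 2 units, time = 12
  J2 runs 2 units, time = 14
  J3 runs 2 units, time = 16
  J2 runs 2 units, time = 18
  J3 runs 2 units, time = 20
  J2 runs 2 units, time = 22
  J2 runs 2 units, time = 24
  J2 runs 2 units, time = 26
  J2 runs 1 units, time = 27
Finish times: [8, 27, 20]
Average turnaround = 55/3 = 18.3333

18.3333


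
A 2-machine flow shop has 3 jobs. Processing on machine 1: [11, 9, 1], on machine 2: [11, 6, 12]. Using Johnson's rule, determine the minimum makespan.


Apply Johnson's rule:
  Group 1 (a <= b): [(3, 1, 12), (1, 11, 11)]
  Group 2 (a > b): [(2, 9, 6)]
Optimal job order: [3, 1, 2]
Schedule:
  Job 3: M1 done at 1, M2 done at 13
  Job 1: M1 done at 12, M2 done at 24
  Job 2: M1 done at 21, M2 done at 30
Makespan = 30

30


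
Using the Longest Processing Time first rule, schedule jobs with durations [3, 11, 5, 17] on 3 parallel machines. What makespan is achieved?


Sort jobs in decreasing order (LPT): [17, 11, 5, 3]
Assign each job to the least loaded machine:
  Machine 1: jobs [17], load = 17
  Machine 2: jobs [11], load = 11
  Machine 3: jobs [5, 3], load = 8
Makespan = max load = 17

17


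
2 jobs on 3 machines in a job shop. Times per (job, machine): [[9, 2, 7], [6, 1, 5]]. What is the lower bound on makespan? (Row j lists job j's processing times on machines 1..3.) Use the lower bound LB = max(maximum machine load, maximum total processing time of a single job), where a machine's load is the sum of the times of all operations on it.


Machine loads:
  Machine 1: 9 + 6 = 15
  Machine 2: 2 + 1 = 3
  Machine 3: 7 + 5 = 12
Max machine load = 15
Job totals:
  Job 1: 18
  Job 2: 12
Max job total = 18
Lower bound = max(15, 18) = 18

18
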